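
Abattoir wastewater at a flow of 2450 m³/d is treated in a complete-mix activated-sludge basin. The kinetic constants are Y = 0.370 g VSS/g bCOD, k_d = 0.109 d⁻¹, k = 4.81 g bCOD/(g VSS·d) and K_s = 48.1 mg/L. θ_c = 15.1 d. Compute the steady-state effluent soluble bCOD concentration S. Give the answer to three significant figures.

S ≈ 5.25 mg/L

Effluent substrate depends only on kinetics and SRT: S = K_s(1 + k_d θ_c) / [θ_c(Yk − k_d) − 1] = 48.1 × (1 + 0.109 × 15.1) / [15.1 × (0.370 × 4.81 − 0.109) − 1] = 127.3 / 24.23 = 5.253 mg/L.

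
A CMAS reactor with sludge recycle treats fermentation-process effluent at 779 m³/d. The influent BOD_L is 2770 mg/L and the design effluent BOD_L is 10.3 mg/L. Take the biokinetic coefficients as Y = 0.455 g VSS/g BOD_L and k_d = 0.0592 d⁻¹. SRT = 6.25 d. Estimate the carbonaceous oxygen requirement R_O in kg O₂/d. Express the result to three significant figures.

Correct the yield for decay: Y_obs = Y/(1 + k_d θ_c) = 0.455 / (1 + 0.0592 × 6.25) = 0.455 / 1.370 = 0.3321.
ΔS = 2770 − 10.3 = 2760 mg/L, so the substrate removal rate is 779 × 2760/1000 = 2150 kg BOD_L/d.
Biomass synthesised: P_X = Y_obs × 2150 = 714.0 kg VSS/d.
R_O = Q·ΔS − 1.42 P_X = 2150 − 1014 = 1136 kg O₂/d.

R_O ≈ 1140 kg O₂/d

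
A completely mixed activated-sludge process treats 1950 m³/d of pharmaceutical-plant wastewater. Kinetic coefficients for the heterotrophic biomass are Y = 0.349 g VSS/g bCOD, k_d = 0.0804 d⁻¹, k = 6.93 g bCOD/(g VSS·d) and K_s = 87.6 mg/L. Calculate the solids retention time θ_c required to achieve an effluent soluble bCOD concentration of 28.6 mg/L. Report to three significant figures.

θ_c ≈ 1.94 d

From 1/θ_c = Y·k·S/(K_s + S) − k_d: Y·k·S/(K_s+S) = 0.349 × 6.93 × 28.6 / (87.6 + 28.6) = 0.5953 d⁻¹.
1/θ_c = 0.5953 − 0.0804 = 0.5149 d⁻¹, so θ_c = 1.942 d.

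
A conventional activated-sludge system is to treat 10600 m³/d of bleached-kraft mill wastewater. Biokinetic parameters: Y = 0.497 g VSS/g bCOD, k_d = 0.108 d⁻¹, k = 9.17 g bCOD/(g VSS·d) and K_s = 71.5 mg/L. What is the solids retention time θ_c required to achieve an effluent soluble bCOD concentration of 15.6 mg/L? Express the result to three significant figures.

From 1/θ_c = Y·k·S/(K_s + S) − k_d: Y·k·S/(K_s+S) = 0.497 × 9.17 × 15.6 / (71.5 + 15.6) = 0.8163 d⁻¹.
Then 1/θ_c = μ − k_d = 0.8163 − 0.108 = 0.7083 d⁻¹, giving θ_c = 1.412 d.

θ_c ≈ 1.41 d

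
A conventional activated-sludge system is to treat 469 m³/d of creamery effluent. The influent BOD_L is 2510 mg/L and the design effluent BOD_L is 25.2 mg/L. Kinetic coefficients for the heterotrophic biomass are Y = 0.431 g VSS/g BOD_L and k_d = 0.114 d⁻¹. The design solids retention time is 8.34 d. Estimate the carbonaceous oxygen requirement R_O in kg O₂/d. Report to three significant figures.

R_O ≈ 800 kg O₂/d

Observed yield with endogenous decay: Y_obs = Y / (1 + k_d·θ_c) = 0.431 / (1 + 0.114 × 8.34) = 0.431 / 1.951 = 0.2209 g VSS/g BOD_L.
Q·(S₀ − S) = 469 × (2510 − 25.2) × 10⁻³ = 1165 kg/d removed.
Biomass synthesised: P_X = Y_obs × 1165 = 257.5 kg VSS/d.
R_O = Q·(S₀ − S) − 1.42·P_X = 1165 − 1.42 × 257.5 = 799.8 kg O₂/d.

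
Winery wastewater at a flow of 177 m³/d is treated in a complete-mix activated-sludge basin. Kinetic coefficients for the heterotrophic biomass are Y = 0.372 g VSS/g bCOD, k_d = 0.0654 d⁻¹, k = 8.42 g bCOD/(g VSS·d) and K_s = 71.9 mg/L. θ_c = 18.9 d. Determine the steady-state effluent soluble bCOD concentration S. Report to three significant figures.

S ≈ 2.82 mg/L

Effluent substrate depends only on kinetics and SRT: S = K_s(1 + k_d θ_c) / [θ_c(Yk − k_d) − 1] = 71.9 × (1 + 0.0654 × 18.9) / [18.9 × (0.372 × 8.42 − 0.0654) − 1] = 160.8 / 56.96 = 2.822 mg/L.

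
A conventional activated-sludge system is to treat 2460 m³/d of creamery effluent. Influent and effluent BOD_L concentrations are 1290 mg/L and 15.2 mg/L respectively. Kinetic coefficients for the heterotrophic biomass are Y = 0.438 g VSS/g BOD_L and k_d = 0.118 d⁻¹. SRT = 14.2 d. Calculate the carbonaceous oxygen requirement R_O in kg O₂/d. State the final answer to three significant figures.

R_O ≈ 2410 kg O₂/d

Y_obs = Y / (1 + k_d θ_c) = 0.438 / (1 + 0.118 × 14.2) = 0.438 / 2.676 = 0.1637.
Mass of BOD_L removed per day: Q(S₀ − S) = 2460 × 1275 g/m³ = 3136 kg/d.
Net sludge production P_X = 0.1637 × 3136 = 513.4 kg VSS/d.
Carbonaceous O₂ demand = substrate oxidised − cell-mass equivalent = 3136 − 1.42 × 513.4 = 2407 kg O₂/d.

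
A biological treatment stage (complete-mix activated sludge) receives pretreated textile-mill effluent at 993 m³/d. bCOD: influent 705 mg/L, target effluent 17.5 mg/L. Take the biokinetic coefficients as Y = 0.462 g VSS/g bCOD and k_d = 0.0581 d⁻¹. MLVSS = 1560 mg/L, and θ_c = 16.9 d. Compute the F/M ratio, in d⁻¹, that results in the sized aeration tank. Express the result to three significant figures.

Steady-state biomass mass balance: V·X·(1 + k_d·θ_c) = Y·Q·(S₀ − S)·θ_c, so V = 0.462 × 993 × (705 − 17.5) × 16.9 / [1560 × (1 + 0.0581 × 16.9)] = 5.33×10^6 / 3092 = 1724 m³.
Food-to-microorganism ratio F/M = Q S₀ / (V X) = 993 × 705 / (1724 × 1560) = 0.2603 d⁻¹.

F/M ≈ 0.260 d⁻¹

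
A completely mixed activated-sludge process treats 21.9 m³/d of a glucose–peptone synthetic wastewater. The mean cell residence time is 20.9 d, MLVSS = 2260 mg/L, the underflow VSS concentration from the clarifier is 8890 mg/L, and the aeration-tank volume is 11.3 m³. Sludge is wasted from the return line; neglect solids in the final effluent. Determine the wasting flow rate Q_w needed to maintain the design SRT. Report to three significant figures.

Q_w ≈ 0.137 m³/d

Wasting from the return line (neglecting effluent solids): Q_w = V·X / (θ_c·X_r) = 11.30 × 2260 / (20.9 × 8890) = 0.1374 m³/d.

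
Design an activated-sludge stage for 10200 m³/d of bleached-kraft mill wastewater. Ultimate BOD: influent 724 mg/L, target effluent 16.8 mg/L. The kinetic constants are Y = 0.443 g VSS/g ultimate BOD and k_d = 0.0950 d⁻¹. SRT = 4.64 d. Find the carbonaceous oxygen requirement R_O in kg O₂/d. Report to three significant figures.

Y_obs = Y / (1 + k_d θ_c) = 0.443 / (1 + 0.0950 × 4.64) = 0.443 / 1.441 = 0.3075.
Mass of ultimate BOD removed per day: Q(S₀ − S) = 10200 × 707.2 g/m³ = 7213 kg/d.
Net sludge production P_X = 0.3075 × 7213 = 2218 kg VSS/d.
Carbonaceous O₂ demand = substrate oxidised − cell-mass equivalent = 7213 − 1.42 × 2218 = 4064 kg O₂/d.

R_O ≈ 4060 kg O₂/d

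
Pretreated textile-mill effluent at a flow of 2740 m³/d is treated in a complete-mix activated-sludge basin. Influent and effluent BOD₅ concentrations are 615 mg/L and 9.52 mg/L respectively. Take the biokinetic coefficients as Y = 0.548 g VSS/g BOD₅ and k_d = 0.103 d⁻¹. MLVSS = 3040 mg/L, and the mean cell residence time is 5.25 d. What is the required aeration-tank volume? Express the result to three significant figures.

V ≈ 1020 m³

From the SRT design equation V = Y Q (S₀−S) θ_c / [X (1 + k_d θ_c)] = 0.548 × 2740 × (615 − 9.52) × 5.25 / [3040 × (1 + 0.103 × 5.25)] = 4.77×10^6 / 4684 = 1019 m³.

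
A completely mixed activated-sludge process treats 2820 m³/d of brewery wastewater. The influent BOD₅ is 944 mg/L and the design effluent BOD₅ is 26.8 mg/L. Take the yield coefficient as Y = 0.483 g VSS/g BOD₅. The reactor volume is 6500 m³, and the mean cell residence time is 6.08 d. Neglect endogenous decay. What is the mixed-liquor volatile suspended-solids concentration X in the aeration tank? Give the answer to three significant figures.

X ≈ 1170 mg/L

X = Y·Q·ΔS·θ_c / V = 0.483 × 2820 × (944 − 26.8) × 6.08 / 6500 = 1169 mg/L.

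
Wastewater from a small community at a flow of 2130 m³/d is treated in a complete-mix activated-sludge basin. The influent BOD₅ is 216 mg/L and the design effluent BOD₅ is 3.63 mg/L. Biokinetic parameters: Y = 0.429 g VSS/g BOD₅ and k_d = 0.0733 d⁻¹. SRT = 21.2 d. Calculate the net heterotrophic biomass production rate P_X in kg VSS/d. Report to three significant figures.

The observed yield is Y_obs = Y/(1 + k_d·θ_c) = 0.429 / (1 + 0.0733 × 21.2) = 0.429 / 2.554 = 0.1680 g VSS per g BOD₅ removed.
Q·(S₀ − S) = 2130 × (216 − 3.63) × 10⁻³ = 452.3 kg/d removed.
Biomass produced: P_X = Y_obs·Q·ΔS = 0.1680 × 452.3 ≈ 75.98 kg VSS/d.

P_X ≈ 76.0 kg VSS/d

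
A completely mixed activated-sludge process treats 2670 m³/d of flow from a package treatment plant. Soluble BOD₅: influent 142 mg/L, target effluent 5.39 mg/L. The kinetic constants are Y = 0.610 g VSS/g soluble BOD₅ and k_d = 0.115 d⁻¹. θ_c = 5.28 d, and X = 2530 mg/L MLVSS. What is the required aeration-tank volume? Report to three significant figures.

V ≈ 289 m³

Rearranging the biomass balance for a CMAS with decay, V = Y·Q·ΔS·θ_c / [X·(1+k_d θ_c)] = 0.610 × 2670 × (142 − 5.39) × 5.28 / [2530 × (1 + 0.115 × 5.28)] = 1.17×10^6 / 4066 = 288.9 m³.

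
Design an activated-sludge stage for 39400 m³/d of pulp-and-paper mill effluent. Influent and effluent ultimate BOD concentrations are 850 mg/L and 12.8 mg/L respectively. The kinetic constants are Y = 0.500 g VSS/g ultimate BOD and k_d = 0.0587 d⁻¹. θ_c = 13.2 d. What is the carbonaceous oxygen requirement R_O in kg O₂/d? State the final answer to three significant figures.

R_O ≈ 19800 kg O₂/d

The observed yield is Y_obs = Y/(1 + k_d·θ_c) = 0.500 / (1 + 0.0587 × 13.2) = 0.500 / 1.775 = 0.2817 g VSS per g ultimate BOD removed.
Q·(S₀ − S) = 39400 × (850 − 12.8) × 10⁻³ = 32986 kg/d removed.
P_X = Y_obs·Q·(S₀ − S) = 0.2817 × 32986 = 9293 kg VSS/d.
R_O = Q·ΔS − 1.42 P_X = 32986 − 13195 = 19790 kg O₂/d.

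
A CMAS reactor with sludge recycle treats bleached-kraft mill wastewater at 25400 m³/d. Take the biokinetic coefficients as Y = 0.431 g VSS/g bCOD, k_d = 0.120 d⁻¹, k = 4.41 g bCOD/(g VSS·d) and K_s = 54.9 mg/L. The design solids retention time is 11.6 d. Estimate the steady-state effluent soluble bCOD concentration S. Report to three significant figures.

S ≈ 6.68 mg/L

For a completely mixed reactor with recycle the Lawrence–McCarty relation gives S = K_s·(1 + k_d·θ_c) / [θ_c·(Y·k − k_d) − 1] = 54.9 × (1 + 0.120 × 11.6) / [11.6 × (0.431 × 4.41 − 0.120) − 1] = 131.3 / 19.66 = 6.681 mg/L.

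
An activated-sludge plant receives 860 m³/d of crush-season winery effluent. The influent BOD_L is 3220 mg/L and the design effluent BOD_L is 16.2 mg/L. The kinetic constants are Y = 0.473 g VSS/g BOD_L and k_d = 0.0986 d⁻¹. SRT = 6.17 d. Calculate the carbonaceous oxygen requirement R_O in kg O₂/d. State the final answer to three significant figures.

Observed yield with endogenous decay: Y_obs = Y / (1 + k_d·θ_c) = 0.473 / (1 + 0.0986 × 6.17) = 0.473 / 1.608 = 0.2941 g VSS/g BOD_L.
ΔS = 3220 − 16.2 = 3204 mg/L, so the substrate removal rate is 860 × 3204/1000 = 2755 kg BOD_L/d.
P_X = Y_obs·Q·(S₀ − S) = 0.2941 × 2755 = 810.3 kg VSS/d.
Carbonaceous O₂ demand = substrate oxidised − cell-mass equivalent = 2755 − 1.42 × 810.3 = 1605 kg O₂/d.

R_O ≈ 1600 kg O₂/d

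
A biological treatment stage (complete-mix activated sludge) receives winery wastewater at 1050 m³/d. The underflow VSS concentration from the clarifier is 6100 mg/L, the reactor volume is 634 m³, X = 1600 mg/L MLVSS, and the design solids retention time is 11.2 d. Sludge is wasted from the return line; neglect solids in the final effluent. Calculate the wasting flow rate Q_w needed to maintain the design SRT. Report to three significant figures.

Q_w = (V·X)/(θ_c X_r) = 634.0 × 1600 / (11.2 × 6100) = 14.85 m³/d.

Q_w ≈ 14.8 m³/d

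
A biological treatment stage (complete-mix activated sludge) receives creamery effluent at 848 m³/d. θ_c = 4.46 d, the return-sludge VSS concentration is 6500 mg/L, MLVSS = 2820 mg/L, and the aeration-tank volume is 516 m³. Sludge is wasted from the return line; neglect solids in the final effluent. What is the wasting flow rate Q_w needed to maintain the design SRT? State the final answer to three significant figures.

Q_w ≈ 50.2 m³/d

θ_c = V·X/(Q_w·X_r) when wasting from the recycle, so Q_w = V·X/(θ_c·X_r) = 516.0 × 2820 / (4.46 × 6500) = 50.19 m³/d.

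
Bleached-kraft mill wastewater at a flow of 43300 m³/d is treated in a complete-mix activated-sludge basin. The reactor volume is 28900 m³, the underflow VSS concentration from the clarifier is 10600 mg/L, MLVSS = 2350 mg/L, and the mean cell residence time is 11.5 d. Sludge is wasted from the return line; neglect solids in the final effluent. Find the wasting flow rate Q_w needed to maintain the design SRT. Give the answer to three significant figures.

Wasting from the return line (neglecting effluent solids): Q_w = V·X / (θ_c·X_r) = 28900 × 2350 / (11.5 × 10600) = 557.1 m³/d.

Q_w ≈ 557 m³/d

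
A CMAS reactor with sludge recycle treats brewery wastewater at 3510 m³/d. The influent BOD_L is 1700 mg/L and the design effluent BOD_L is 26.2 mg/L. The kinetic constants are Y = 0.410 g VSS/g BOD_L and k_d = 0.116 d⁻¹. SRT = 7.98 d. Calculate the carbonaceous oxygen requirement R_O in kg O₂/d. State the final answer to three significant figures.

The observed yield is Y_obs = Y/(1 + k_d·θ_c) = 0.410 / (1 + 0.116 × 7.98) = 0.410 / 1.926 = 0.2129 g VSS per g BOD_L removed.
Mass of BOD_L removed per day: Q(S₀ − S) = 3510 × 1674 g/m³ = 5875 kg/d.
Net sludge production P_X = 0.2129 × 5875 = 1251 kg VSS/d.
Carbonaceous O₂ demand = substrate oxidised − cell-mass equivalent = 5875 − 1.42 × 1251 = 4099 kg O₂/d.

R_O ≈ 4100 kg O₂/d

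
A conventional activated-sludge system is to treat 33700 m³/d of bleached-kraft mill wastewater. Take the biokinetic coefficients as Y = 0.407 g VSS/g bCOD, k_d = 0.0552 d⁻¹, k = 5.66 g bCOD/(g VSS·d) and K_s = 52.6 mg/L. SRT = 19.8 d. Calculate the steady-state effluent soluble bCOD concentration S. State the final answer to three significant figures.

Effluent substrate depends only on kinetics and SRT: S = K_s(1 + k_d θ_c) / [θ_c(Yk − k_d) − 1] = 52.6 × (1 + 0.0552 × 19.8) / [19.8 × (0.407 × 5.66 − 0.0552) − 1] = 110.1 / 43.52 = 2.530 mg/L.

S ≈ 2.53 mg/L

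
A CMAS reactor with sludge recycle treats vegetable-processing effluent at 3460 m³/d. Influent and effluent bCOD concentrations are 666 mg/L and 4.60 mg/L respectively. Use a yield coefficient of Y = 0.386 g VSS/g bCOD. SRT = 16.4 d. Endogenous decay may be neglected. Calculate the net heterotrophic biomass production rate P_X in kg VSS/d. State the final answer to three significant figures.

P_X ≈ 883 kg VSS/d

Since k_d ≈ 0, Y_obs = Y = 0.386 g VSS/g bCOD.
Q·(S₀ − S) = 3460 × (666 − 4.60) × 10⁻³ = 2288 kg/d removed.
Biomass produced: P_X = Y_obs·Q·ΔS = 0.3860 × 2288 ≈ 883.3 kg VSS/d.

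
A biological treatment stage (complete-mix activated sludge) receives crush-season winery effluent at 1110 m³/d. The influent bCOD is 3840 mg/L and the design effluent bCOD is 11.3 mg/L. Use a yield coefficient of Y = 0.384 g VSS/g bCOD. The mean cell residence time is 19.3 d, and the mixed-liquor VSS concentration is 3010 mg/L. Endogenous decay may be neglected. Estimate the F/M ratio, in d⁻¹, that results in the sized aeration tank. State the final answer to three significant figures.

With k_d = 0 the design equation reduces to V = Y Q (S₀−S) θ_c / X = 0.384 × 1110 × (3840 − 11.3) × 19.3 / 3010 = 10464 m³.
F/M = applied load / biomass = Q·S₀/(V·X) = 1110 × 3840 / (10464 × 3010) = 0.1353 d⁻¹.

F/M ≈ 0.135 d⁻¹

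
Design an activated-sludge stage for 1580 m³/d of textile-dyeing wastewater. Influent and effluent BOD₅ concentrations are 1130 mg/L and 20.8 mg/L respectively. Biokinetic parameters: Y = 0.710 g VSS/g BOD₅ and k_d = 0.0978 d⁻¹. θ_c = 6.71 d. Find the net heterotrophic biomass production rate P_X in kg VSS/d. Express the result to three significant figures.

P_X ≈ 751 kg VSS/d

Correct the yield for decay: Y_obs = Y/(1 + k_d θ_c) = 0.710 / (1 + 0.0978 × 6.71) = 0.710 / 1.656 = 0.4287.
Substrate removed = Q·(S₀ − S) = 1580 m³/d × (1130 − 20.8) g/m³ = 1.75×10^6 g/d = 1753 kg/d.
So the net sludge growth is P_X = 0.4287 × 1753 = 751.3 kg VSS/d.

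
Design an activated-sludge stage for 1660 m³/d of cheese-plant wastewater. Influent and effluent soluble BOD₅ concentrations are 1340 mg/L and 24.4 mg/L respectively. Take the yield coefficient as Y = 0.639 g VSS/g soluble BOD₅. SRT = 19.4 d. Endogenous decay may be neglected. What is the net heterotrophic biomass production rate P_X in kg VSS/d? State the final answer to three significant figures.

Since k_d ≈ 0, Y_obs = Y = 0.639 g VSS/g soluble BOD₅.
Q·(S₀ − S) = 1660 × (1340 − 24.4) × 10⁻³ = 2184 kg/d removed.
So the net sludge growth is P_X = 0.6390 × 2184 = 1396 kg VSS/d.

P_X ≈ 1400 kg VSS/d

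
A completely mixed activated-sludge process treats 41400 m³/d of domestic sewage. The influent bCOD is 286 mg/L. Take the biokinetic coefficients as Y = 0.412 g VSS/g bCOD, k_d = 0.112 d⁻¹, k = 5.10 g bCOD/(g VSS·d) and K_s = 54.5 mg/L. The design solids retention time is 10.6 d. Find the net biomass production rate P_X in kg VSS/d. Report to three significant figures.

P_X ≈ 2180 kg VSS/d

For a completely mixed reactor with recycle the Lawrence–McCarty relation gives S = K_s·(1 + k_d·θ_c) / [θ_c·(Y·k − k_d) − 1] = 54.5 × (1 + 0.112 × 10.6) / [10.6 × (0.412 × 5.10 − 0.112) − 1] = 119.2 / 20.09 = 5.935 mg/L.
Observed yield with endogenous decay: Y_obs = Y / (1 + k_d·θ_c) = 0.412 / (1 + 0.112 × 10.6) = 0.412 / 2.187 = 0.1884 g VSS/g bCOD.
Substrate removed = Q·(S₀ − S) = 41400 m³/d × (286 − 5.93) g/m³ = 1.16×10^7 g/d = 11595 kg/d.
P_X = Y_obs · Q(S₀ − S) = 0.1884 × 11595 = 2184 kg VSS/d.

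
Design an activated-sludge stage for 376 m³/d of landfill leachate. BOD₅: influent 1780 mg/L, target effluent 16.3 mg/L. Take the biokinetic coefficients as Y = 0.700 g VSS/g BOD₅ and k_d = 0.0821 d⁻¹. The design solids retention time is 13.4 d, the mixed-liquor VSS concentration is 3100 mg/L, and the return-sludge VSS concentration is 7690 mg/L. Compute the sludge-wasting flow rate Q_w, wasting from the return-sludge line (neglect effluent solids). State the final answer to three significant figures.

Q_w ≈ 28.7 m³/d

From the SRT design equation V = Y Q (S₀−S) θ_c / [X (1 + k_d θ_c)] = 0.700 × 376 × (1780 − 16.3) × 13.4 / [3100 × (1 + 0.0821 × 13.4)] = 6.22×10^6 / 6510 = 955.4 m³.
Q_w = (V·X)/(θ_c X_r) = 955.4 × 3100 / (13.4 × 7690) = 28.74 m³/d.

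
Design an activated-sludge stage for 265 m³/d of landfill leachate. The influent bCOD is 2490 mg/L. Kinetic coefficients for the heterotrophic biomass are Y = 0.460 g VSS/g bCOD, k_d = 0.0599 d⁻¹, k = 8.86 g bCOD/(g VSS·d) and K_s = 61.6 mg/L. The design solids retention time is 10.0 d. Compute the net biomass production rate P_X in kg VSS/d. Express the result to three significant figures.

Effluent substrate depends only on kinetics and SRT: S = K_s(1 + k_d θ_c) / [θ_c(Yk − k_d) − 1] = 61.6 × (1 + 0.0599 × 10.0) / [10.0 × (0.460 × 8.86 − 0.0599) − 1] = 98.50 / 39.16 = 2.515 mg/L.
Observed yield with endogenous decay: Y_obs = Y / (1 + k_d·θ_c) = 0.460 / (1 + 0.0599 × 10.0) = 0.460 / 1.599 = 0.2877 g VSS/g bCOD.
ΔS = 2490 − 2.52 = 2487 mg/L, so the substrate removal rate is 265 × 2487/1000 = 659.2 kg bCOD/d.
Net biomass production P_X = Y_obs × Q·(S₀ − S) = 0.2877 × 659.2 = 189.6 kg VSS/d.

P_X ≈ 190 kg VSS/d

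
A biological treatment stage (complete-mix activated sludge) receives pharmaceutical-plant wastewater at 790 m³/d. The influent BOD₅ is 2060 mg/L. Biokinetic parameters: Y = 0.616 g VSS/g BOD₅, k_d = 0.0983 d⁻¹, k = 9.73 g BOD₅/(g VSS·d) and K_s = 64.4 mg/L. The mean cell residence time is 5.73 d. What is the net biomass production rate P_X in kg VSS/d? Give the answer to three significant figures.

Effluent substrate depends only on kinetics and SRT: S = K_s(1 + k_d θ_c) / [θ_c(Yk − k_d) − 1] = 64.4 × (1 + 0.0983 × 5.73) / [5.73 × (0.616 × 9.73 − 0.0983) − 1] = 100.7 / 32.78 = 3.071 mg/L.
The observed yield is Y_obs = Y/(1 + k_d·θ_c) = 0.616 / (1 + 0.0983 × 5.73) = 0.616 / 1.563 = 0.3940 g VSS per g BOD₅ removed.
Mass of BOD₅ removed per day: Q(S₀ − S) = 790 × 2057 g/m³ = 1625 kg/d.
P_X = Y_obs · Q(S₀ − S) = 0.3940 × 1625 = 640.3 kg VSS/d.

P_X ≈ 640 kg VSS/d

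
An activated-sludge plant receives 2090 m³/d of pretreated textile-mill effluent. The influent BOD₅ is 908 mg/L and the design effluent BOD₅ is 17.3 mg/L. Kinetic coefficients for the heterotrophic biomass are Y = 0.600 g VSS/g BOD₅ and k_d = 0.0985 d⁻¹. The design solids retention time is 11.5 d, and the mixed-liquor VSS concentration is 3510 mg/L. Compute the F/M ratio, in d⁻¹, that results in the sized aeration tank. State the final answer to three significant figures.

Steady-state biomass mass balance: V·X·(1 + k_d·θ_c) = Y·Q·(S₀ − S)·θ_c, so V = 0.600 × 2090 × (908 − 17.3) × 11.5 / [3510 × (1 + 0.0985 × 11.5)] = 1.28×10^7 / 7486 = 1716 m³.
Food-to-microorganism ratio F/M = Q S₀ / (V X) = 2090 × 908 / (1716 × 3510) = 0.3151 d⁻¹.

F/M ≈ 0.315 d⁻¹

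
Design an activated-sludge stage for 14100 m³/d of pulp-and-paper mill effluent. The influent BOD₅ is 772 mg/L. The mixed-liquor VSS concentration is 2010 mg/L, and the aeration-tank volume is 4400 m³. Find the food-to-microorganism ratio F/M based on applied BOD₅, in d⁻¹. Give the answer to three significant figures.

F/M ≈ 1.23 d⁻¹

Food-to-microorganism ratio F/M = Q S₀ / (V X) = 14100 × 772 / (4400 × 2010) = 1.231 d⁻¹.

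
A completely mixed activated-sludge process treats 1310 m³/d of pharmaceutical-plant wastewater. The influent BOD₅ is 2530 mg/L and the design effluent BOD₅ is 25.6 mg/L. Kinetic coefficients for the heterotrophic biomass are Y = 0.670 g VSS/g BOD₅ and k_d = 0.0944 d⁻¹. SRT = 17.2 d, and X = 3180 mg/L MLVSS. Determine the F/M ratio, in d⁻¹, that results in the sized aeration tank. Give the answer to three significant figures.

Rearranging the biomass balance for a CMAS with decay, V = Y·Q·ΔS·θ_c / [X·(1+k_d θ_c)] = 0.670 × 1310 × (2530 − 25.6) × 17.2 / [3180 × (1 + 0.0944 × 17.2)] = 3.78×10^7 / 8343 = 4531 m³.
Food-to-microorganism ratio F/M = Q S₀ / (V X) = 1310 × 2530 / (4531 × 3180) = 0.2300 d⁻¹.

F/M ≈ 0.230 d⁻¹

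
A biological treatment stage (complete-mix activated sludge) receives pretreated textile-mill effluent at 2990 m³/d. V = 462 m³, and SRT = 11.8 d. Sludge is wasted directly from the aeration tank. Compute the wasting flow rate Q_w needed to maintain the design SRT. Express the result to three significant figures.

With mixed-liquor wasting, θ_c = V/Q_w, so Q_w = V/θ_c = 462.0/11.8 = 39.15 m³/d.

Q_w ≈ 39.2 m³/d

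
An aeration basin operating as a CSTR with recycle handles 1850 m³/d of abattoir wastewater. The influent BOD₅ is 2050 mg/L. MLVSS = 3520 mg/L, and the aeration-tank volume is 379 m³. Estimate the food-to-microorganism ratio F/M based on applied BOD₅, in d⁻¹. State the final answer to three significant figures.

Food-to-microorganism ratio F/M = Q S₀ / (V X) = 1850 × 2050 / (379.0 × 3520) = 2.843 d⁻¹.

F/M ≈ 2.84 d⁻¹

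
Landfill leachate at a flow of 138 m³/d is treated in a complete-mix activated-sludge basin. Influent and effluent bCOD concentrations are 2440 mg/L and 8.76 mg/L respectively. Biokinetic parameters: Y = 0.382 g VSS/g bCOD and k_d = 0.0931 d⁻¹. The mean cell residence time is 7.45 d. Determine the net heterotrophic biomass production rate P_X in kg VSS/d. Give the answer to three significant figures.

The observed yield is Y_obs = Y/(1 + k_d·θ_c) = 0.382 / (1 + 0.0931 × 7.45) = 0.382 / 1.694 = 0.2256 g VSS per g bCOD removed.
Mass of bCOD removed per day: Q(S₀ − S) = 138 × 2431 g/m³ = 335.5 kg/d.
P_X = Y_obs · Q(S₀ − S) = 0.2256 × 335.5 = 75.68 kg VSS/d.

P_X ≈ 75.7 kg VSS/d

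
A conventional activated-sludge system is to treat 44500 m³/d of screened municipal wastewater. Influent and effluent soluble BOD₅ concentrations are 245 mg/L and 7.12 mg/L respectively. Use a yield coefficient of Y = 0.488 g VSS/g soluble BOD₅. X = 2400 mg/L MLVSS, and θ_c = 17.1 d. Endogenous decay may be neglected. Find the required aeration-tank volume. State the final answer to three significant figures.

V ≈ 36800 m³

With k_d = 0 the design equation reduces to V = Y Q (S₀−S) θ_c / X = 0.488 × 44500 × (245 − 7.12) × 17.1 / 2400 = 36806 m³.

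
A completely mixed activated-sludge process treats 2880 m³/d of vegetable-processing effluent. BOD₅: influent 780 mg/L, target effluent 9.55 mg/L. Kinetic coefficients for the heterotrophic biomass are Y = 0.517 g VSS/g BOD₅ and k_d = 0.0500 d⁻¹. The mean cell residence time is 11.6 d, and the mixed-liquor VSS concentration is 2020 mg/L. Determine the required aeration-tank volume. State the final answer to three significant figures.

V ≈ 4170 m³

From the SRT design equation V = Y Q (S₀−S) θ_c / [X (1 + k_d θ_c)] = 0.517 × 2880 × (780 − 9.55) × 11.6 / [2020 × (1 + 0.0500 × 11.6)] = 1.33×10^7 / 3192 = 4169 m³.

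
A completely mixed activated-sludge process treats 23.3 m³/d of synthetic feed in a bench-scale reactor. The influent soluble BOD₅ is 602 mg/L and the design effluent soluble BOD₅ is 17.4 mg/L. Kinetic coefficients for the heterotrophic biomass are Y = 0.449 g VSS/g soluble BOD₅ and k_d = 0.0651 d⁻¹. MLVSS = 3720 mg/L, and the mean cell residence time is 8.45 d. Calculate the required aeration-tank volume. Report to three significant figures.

V ≈ 8.96 m³

From the SRT design equation V = Y Q (S₀−S) θ_c / [X (1 + k_d θ_c)] = 0.449 × 23.3 × (602 − 17.4) × 8.45 / [3720 × (1 + 0.0651 × 8.45)] = 5.17×10^4 / 5766 = 8.962 m³.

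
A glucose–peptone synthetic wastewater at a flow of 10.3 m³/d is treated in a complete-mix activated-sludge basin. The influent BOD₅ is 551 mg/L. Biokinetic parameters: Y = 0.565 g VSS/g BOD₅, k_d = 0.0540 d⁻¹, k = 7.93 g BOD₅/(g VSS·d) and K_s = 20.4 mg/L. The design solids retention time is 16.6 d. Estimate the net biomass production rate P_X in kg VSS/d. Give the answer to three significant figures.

P_X ≈ 1.69 kg VSS/d

Effluent substrate depends only on kinetics and SRT: S = K_s(1 + k_d θ_c) / [θ_c(Yk − k_d) − 1] = 20.4 × (1 + 0.0540 × 16.6) / [16.6 × (0.565 × 7.93 − 0.0540) − 1] = 38.69 / 72.48 = 0.5338 mg/L.
Correct the yield for decay: Y_obs = Y/(1 + k_d θ_c) = 0.565 / (1 + 0.0540 × 16.6) = 0.565 / 1.896 = 0.2979.
Q·(S₀ − S) = 10.3 × (551 − 0.534) × 10⁻³ = 5.670 kg/d removed.
Net biomass production P_X = Y_obs × Q·(S₀ − S) = 0.2979 × 5.670 = 1.689 kg VSS/d.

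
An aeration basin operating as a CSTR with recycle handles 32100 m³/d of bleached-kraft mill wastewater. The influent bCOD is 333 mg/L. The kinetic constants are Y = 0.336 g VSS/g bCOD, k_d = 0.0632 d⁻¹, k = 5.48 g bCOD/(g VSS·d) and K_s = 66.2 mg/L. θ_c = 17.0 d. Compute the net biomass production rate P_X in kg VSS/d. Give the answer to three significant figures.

P_X ≈ 1710 kg VSS/d

Effluent substrate depends only on kinetics and SRT: S = K_s(1 + k_d θ_c) / [θ_c(Yk − k_d) − 1] = 66.2 × (1 + 0.0632 × 17.0) / [17.0 × (0.336 × 5.48 − 0.0632) − 1] = 137.3 / 29.23 = 4.699 mg/L.
Correct the yield for decay: Y_obs = Y/(1 + k_d θ_c) = 0.336 / (1 + 0.0632 × 17.0) = 0.336 / 2.074 = 0.1620.
Q·(S₀ − S) = 32100 × (333 − 4.70) × 10⁻³ = 10538 kg/d removed.
Biomass produced: P_X = Y_obs·Q·ΔS = 0.1620 × 10538 ≈ 1707 kg VSS/d.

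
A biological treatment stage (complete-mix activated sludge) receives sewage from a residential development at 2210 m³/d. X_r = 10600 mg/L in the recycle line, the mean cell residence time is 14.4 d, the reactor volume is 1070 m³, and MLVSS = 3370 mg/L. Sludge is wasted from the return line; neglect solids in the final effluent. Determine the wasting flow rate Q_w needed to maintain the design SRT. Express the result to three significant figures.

Q_w ≈ 23.6 m³/d

θ_c = V·X/(Q_w·X_r) when wasting from the recycle, so Q_w = V·X/(θ_c·X_r) = 1070 × 3370 / (14.4 × 10600) = 23.62 m³/d.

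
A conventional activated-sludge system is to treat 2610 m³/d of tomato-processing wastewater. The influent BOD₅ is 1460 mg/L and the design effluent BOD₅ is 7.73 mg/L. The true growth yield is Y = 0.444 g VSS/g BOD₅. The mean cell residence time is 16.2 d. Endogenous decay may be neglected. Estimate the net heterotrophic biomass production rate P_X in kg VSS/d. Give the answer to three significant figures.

Since k_d ≈ 0, Y_obs = Y = 0.444 g VSS/g BOD₅.
Q·(S₀ − S) = 2610 × (1460 − 7.73) × 10⁻³ = 3790 kg/d removed.
So the net sludge growth is P_X = 0.4440 × 3790 = 1683 kg VSS/d.

P_X ≈ 1680 kg VSS/d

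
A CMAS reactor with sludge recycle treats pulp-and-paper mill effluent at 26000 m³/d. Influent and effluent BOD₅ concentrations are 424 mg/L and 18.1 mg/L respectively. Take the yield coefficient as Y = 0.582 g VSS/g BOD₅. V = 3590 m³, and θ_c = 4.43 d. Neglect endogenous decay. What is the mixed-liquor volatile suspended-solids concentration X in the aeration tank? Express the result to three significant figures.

X ≈ 7580 mg/L

Without decay, X = Y Q (S₀−S) θ_c / V = 0.582 × 26000 × (424 − 18.1) × 4.43 / 3590 = 7579 mg/L.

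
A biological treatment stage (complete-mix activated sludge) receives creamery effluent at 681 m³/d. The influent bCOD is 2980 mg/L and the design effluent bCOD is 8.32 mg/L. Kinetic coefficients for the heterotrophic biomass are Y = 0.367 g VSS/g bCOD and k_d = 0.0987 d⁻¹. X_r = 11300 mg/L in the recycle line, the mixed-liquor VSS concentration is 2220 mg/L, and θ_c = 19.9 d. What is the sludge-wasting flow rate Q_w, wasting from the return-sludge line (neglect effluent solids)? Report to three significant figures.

Rearranging the biomass balance for a CMAS with decay, V = Y·Q·ΔS·θ_c / [X·(1+k_d θ_c)] = 0.367 × 681 × (2980 − 8.32) × 19.9 / [2220 × (1 + 0.0987 × 19.9)] = 1.48×10^7 / 6580 = 2246 m³.
Wasting from the return line (neglecting effluent solids): Q_w = V·X / (θ_c·X_r) = 2246 × 2220 / (19.9 × 11300) = 22.17 m³/d.

Q_w ≈ 22.2 m³/d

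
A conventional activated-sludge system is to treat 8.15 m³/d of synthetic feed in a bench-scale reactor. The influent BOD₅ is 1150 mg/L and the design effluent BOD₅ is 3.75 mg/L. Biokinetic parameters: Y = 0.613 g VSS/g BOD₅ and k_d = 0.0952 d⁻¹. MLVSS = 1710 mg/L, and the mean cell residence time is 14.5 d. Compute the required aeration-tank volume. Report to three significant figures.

From the SRT design equation V = Y Q (S₀−S) θ_c / [X (1 + k_d θ_c)] = 0.613 × 8.15 × (1150 − 3.75) × 14.5 / [1710 × (1 + 0.0952 × 14.5)] = 8.3×10^4 / 4070 = 20.40 m³.

V ≈ 20.4 m³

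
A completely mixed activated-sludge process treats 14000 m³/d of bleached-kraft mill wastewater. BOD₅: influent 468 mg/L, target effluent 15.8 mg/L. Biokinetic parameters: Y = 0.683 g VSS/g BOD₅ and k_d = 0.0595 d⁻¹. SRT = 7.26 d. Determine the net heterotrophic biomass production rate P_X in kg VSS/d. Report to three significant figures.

The observed yield is Y_obs = Y/(1 + k_d·θ_c) = 0.683 / (1 + 0.0595 × 7.26) = 0.683 / 1.432 = 0.4770 g VSS per g BOD₅ removed.
Substrate removed = Q·(S₀ − S) = 14000 m³/d × (468 − 15.8) g/m³ = 6.33×10^6 g/d = 6331 kg/d.
So the net sludge growth is P_X = 0.4770 × 6331 = 3020 kg VSS/d.

P_X ≈ 3020 kg VSS/d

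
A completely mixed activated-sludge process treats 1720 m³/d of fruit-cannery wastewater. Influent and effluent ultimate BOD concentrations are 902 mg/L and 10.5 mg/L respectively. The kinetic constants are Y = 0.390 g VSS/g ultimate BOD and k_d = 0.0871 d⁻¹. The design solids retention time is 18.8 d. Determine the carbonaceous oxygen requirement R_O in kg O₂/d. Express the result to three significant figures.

Correct the yield for decay: Y_obs = Y/(1 + k_d θ_c) = 0.390 / (1 + 0.0871 × 18.8) = 0.390 / 2.637 = 0.1479.
Q·(S₀ − S) = 1720 × (902 − 10.5) × 10⁻³ = 1533 kg/d removed.
Net sludge production P_X = 0.1479 × 1533 = 226.7 kg VSS/d.
R_O = Q·(S₀ − S) − 1.42·P_X = 1533 − 1.42 × 226.7 = 1211 kg O₂/d.

R_O ≈ 1210 kg O₂/d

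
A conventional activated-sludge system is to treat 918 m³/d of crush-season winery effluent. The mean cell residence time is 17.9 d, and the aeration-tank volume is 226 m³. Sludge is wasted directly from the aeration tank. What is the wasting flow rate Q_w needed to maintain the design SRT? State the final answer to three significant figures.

Q_w ≈ 12.6 m³/d

With mixed-liquor wasting, θ_c = V/Q_w, so Q_w = V/θ_c = 226.0/17.9 = 12.63 m³/d.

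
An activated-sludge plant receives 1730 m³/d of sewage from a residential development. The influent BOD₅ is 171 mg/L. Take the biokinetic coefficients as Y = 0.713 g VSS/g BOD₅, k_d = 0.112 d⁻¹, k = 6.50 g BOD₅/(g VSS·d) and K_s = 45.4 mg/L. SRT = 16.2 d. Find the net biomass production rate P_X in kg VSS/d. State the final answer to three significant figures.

P_X ≈ 74.2 kg VSS/d

From the Monod/SRT balance for a CMAS, S = K_s·(1+k_d θ_c)/[θ_c·(Y k − k_d) − 1] = 45.4 × (1 + 0.112 × 16.2) / [16.2 × (0.713 × 6.50 − 0.112) − 1] = 127.8 / 72.26 = 1.768 mg/L.
The observed yield is Y_obs = Y/(1 + k_d·θ_c) = 0.713 / (1 + 0.112 × 16.2) = 0.713 / 2.814 = 0.2533 g VSS per g BOD₅ removed.
Q·(S₀ − S) = 1730 × (171 − 1.77) × 10⁻³ = 292.8 kg/d removed.
P_X = Y_obs · Q(S₀ − S) = 0.2533 × 292.8 = 74.17 kg VSS/d.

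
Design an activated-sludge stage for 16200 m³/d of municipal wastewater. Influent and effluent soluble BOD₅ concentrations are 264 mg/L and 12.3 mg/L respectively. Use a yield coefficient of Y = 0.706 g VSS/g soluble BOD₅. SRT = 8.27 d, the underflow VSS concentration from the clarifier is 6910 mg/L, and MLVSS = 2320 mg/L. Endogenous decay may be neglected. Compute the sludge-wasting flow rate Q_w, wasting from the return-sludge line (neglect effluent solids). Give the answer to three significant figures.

V·X = Y·Q·ΔS·θ_c gives V = 0.706 × 16200 × (264 − 12.3) × 8.27 / 2320 = 10262 m³.
Wasting from the return line (neglecting effluent solids): Q_w = V·X / (θ_c·X_r) = 10262 × 2320 / (8.27 × 6910) = 416.6 m³/d.

Q_w ≈ 417 m³/d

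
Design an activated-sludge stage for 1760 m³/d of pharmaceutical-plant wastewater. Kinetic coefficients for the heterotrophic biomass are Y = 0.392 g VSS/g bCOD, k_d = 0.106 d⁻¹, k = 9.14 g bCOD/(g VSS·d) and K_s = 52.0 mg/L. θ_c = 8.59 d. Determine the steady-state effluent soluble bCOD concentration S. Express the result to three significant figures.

For a completely mixed reactor with recycle the Lawrence–McCarty relation gives S = K_s·(1 + k_d·θ_c) / [θ_c·(Y·k − k_d) − 1] = 52.0 × (1 + 0.106 × 8.59) / [8.59 × (0.392 × 9.14 − 0.106) − 1] = 99.35 / 28.87 = 3.442 mg/L.

S ≈ 3.44 mg/L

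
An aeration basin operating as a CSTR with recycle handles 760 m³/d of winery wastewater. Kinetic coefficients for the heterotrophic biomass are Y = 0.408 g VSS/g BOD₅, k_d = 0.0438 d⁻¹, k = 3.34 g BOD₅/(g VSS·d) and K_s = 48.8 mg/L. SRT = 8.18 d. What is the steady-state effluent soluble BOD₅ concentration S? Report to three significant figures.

S ≈ 6.77 mg/L

For a completely mixed reactor with recycle the Lawrence–McCarty relation gives S = K_s·(1 + k_d·θ_c) / [θ_c·(Y·k − k_d) − 1] = 48.8 × (1 + 0.0438 × 8.18) / [8.18 × (0.408 × 3.34 − 0.0438) − 1] = 66.28 / 9.789 = 6.771 mg/L.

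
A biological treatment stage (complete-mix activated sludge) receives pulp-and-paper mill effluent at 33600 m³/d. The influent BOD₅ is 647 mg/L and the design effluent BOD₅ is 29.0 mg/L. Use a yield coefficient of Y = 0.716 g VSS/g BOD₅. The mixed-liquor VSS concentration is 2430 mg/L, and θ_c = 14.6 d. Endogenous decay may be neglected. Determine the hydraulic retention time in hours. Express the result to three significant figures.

τ ≈ 63.8 h

V·X = Y·Q·ΔS·θ_c gives V = 0.716 × 33600 × (647 − 29.0) × 14.6 / 2430 = 89328 m³.
Hydraulic retention time τ = V/Q = 89328 / 33600 = 2.659 d = 63.81 h.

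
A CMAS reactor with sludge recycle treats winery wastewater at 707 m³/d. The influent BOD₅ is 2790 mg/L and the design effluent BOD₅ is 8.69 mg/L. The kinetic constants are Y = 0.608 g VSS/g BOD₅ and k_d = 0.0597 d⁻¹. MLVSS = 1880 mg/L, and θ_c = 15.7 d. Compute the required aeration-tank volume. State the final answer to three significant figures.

From the SRT design equation V = Y Q (S₀−S) θ_c / [X (1 + k_d θ_c)] = 0.608 × 707 × (2790 − 8.69) × 15.7 / [1880 × (1 + 0.0597 × 15.7)] = 1.88×10^7 / 3642 = 5154 m³.

V ≈ 5150 m³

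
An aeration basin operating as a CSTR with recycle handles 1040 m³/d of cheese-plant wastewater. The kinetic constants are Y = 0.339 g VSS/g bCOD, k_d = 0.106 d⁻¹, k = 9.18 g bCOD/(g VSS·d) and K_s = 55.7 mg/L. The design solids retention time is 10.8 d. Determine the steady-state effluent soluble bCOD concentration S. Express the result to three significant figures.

Effluent substrate depends only on kinetics and SRT: S = K_s(1 + k_d θ_c) / [θ_c(Yk − k_d) − 1] = 55.7 × (1 + 0.106 × 10.8) / [10.8 × (0.339 × 9.18 − 0.106) − 1] = 119.5 / 31.47 = 3.797 mg/L.

S ≈ 3.80 mg/L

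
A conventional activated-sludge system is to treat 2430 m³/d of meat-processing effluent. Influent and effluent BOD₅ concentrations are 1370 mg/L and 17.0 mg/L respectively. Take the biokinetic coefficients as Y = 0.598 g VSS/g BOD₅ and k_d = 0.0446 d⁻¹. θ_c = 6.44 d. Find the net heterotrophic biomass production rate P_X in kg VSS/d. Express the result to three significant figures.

The observed yield is Y_obs = Y/(1 + k_d·θ_c) = 0.598 / (1 + 0.0446 × 6.44) = 0.598 / 1.287 = 0.4646 g VSS per g BOD₅ removed.
ΔS = 1370 − 17.0 = 1353 mg/L, so the substrate removal rate is 2430 × 1353/1000 = 3288 kg BOD₅/d.
Biomass produced: P_X = Y_obs·Q·ΔS = 0.4646 × 3288 ≈ 1527 kg VSS/d.

P_X ≈ 1530 kg VSS/d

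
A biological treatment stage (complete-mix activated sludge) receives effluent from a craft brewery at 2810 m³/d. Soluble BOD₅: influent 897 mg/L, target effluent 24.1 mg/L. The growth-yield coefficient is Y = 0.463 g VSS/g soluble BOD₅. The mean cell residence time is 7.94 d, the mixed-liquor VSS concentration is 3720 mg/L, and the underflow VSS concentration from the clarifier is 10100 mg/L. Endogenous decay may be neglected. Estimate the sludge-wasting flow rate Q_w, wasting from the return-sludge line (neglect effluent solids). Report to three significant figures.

Q_w ≈ 112 m³/d

Biomass mass balance (decay neglected): V·X = Y·Q·(S₀ − S)·θ_c, so V = 0.463 × 2810 × (897 − 24.1) × 7.94 / 3720 = 2424 m³.
θ_c = V·X/(Q_w·X_r) when wasting from the recycle, so Q_w = V·X/(θ_c·X_r) = 2424 × 3720 / (7.94 × 10100) = 112.4 m³/d.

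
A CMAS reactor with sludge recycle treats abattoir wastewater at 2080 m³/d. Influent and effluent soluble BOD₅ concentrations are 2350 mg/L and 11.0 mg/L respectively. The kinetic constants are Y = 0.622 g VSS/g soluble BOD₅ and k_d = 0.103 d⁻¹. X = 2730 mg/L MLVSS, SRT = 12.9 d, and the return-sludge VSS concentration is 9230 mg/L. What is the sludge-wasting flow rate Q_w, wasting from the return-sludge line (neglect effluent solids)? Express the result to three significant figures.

Rearranging the biomass balance for a CMAS with decay, V = Y·Q·ΔS·θ_c / [X·(1+k_d θ_c)] = 0.622 × 2080 × (2350 − 11.0) × 12.9 / [2730 × (1 + 0.103 × 12.9)] = 3.9×10^7 / 6357 = 6140 m³.
Wasting from the return line (neglecting effluent solids): Q_w = V·X / (θ_c·X_r) = 6140 × 2730 / (12.9 × 9230) = 140.8 m³/d.

Q_w ≈ 141 m³/d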